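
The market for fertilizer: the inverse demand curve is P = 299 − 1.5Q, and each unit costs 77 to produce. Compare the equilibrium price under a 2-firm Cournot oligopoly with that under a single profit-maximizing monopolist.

Cournot with 2 identical firms: the symmetric best-response condition is 299 − 4.5q = 77. Each firm produces q = 148/3, total output Q = 296/3, price P = 151.
The monopolist equates marginal revenue to marginal cost: 299 − 3Q = 77, so Q = 74. From demand, P = 188.

Cournot: P = 151; Monopoly: P = 188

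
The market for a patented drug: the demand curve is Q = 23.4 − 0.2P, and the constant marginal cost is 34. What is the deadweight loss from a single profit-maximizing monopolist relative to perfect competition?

Inverting demand: P = 117 − 5Q.
Under competition P = MC = 34, so Q = (117 − 34)/5 = 16.6.
A monopolist chooses Q where MR = MC. MR = 117 − 10Q; setting this equal to 34 gives Q = 8.3 and P = 75.5.
DWL is the triangle between Q = 8.3 and Q = 16.6: ½·(16.6 − 8.3)·(75.5 − 34) = 172.225.

DWL = 172.225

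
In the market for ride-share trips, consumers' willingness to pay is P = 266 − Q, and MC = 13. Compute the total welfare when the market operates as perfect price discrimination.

With perfect price discrimination, output is the efficient level Q = 253 (where demand meets MC), but every buyer pays their willingness to pay: CS = 0 and PS = total surplus.
TS = 32004.5 (equal to competitive TS).

TS = 32004.5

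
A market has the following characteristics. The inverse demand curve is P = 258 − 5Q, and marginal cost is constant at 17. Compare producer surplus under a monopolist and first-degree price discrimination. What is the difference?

Producer surplus rises by 2904.05

A monopolist chooses Q where MR = MC. MR = 258 − 10Q; setting this equal to 17 gives Q = 24.1 and P = 137.5.
PS = (137.5 − 17)·24.1 = 2904.05.
With perfect price discrimination, output is the efficient level Q = 48.2 (where demand meets MC), but every buyer pays their willingness to pay: CS = 0 and PS = total surplus.
PS = ½·(258 − 17)·48.2 = 5808.1.
Change in producer surplus: 5808.1 − 2904.05 = 2904.05.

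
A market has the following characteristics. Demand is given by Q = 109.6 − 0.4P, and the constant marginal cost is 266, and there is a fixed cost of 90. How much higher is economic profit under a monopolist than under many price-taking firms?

Economic profit rises by 6.4

Inverting demand: P = 274 − 2.5Q.
Under competition P = MC = 266, so Q = (274 − 266)/2.5 = 3.2.
Profit = (266 − 266)·3.2 − 90 = −90.
The monopolist equates marginal revenue to marginal cost: 274 − 5Q = 266, so Q = 1.6. From demand, P = 270.
Profit = (270 − 266)·1.6 − 90 = −83.6.
Change in economic profit: −83.6 − −90 = 6.4.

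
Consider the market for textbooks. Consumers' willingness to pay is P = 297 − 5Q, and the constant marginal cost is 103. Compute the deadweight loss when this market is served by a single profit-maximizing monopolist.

Under competition P = MC = 103, so Q = (297 − 103)/5 = 38.8.
A monopolist chooses Q where MR = MC. MR = 297 − 10Q; setting this equal to 103 gives Q = 19.4 and P = 200.
DWL is the triangle between Q = 19.4 and Q = 38.8: ½·(38.8 − 19.4)·(200 − 103) = 940.9.

DWL = 940.9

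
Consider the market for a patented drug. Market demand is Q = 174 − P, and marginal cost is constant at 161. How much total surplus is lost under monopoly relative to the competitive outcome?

Inverting demand: P = 174 − Q.
Competitive firms price at marginal cost: P = 161, giving Q = 13.
Monopoly sets MR = MC: 174 − 2Q = 161 ⇒ Q = 6.5, P = 174 − 6.5 = 167.5.
DWL is the triangle between Q = 6.5 and Q = 13: ½·(13 − 6.5)·(167.5 − 161) = 21.125.

DWL = 21.125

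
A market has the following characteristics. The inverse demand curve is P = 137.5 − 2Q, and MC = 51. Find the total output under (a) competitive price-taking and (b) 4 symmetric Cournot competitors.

Competition: Q = 43.25; Cournot: Q = 34.6

Under competition P = MC = 51, so Q = (137.5 − 51)/2 = 43.25.
In a 4-firm Cournot equilibrium, symmetry and the first-order condition give q = (137.5 − 51)/(10) = 8.65. So Q = 34.6 and P = 68.3.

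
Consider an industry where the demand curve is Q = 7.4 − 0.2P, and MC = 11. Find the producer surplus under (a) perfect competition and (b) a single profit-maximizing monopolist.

Inverting demand: P = 37 − 5Q.
Perfect competition: P = MC = 11, so 37 − 5Q = 11 and Q = 5.2.
PS = (11 − 11)·5.2 = 0.
Monopoly sets MR = MC: 37 − 10Q = 11 ⇒ Q = 2.6, P = 37 − 5·2.6 = 24.
PS = (24 − 11)·2.6 = 33.8.

Competition: PS = 0; Monopoly: PS = 33.8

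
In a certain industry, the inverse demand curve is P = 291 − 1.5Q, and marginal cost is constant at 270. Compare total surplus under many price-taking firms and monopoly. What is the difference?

Total surplus falls by 36.75

Competitive firms price at marginal cost: P = 270, giving Q = 14.
CS = ½·(291 − 270)·14 = 147; PS = (270 − 270)·14 = 0; TS = 147.
A monopolist chooses Q where MR = MC. MR = 291 − 3Q; setting this equal to 270 gives Q = 7 and P = 280.5.
CS = ½·(291 − 280.5)·7 = 36.75; PS = (280.5 − 270)·7 = 73.5; TS = 110.25.
Change in total surplus: 110.25 − 147 = −36.75.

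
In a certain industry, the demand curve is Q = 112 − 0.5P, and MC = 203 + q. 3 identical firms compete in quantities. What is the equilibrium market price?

P = 210

Inverting demand: P = 224 − 2Q.
With 3 symmetric Cournot firms, each firm's FOC gives 224 − 8q = 203 + q, so q = 7/3, Q = 3·7/3 = 7, and P = 210.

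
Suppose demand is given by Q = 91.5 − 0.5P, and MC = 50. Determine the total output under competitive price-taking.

Inverting demand: P = 183 − 2Q.
Competitive firms price at marginal cost: P = 50, giving Q = 66.5.

Q = 66.5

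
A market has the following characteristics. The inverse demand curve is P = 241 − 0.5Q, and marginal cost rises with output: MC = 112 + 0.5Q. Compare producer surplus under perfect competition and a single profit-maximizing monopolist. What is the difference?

PS rises by 1386.75

Competitive equilibrium sets price equal to marginal cost: 241 − 0.5Q = 112 + 0.5Q, so Q = 129 and P = 176.5.
PS = P·Q − VC(Q) = 176.5·129 − (112·129 + ½·0.5·129²) = 4160.25.
Monopoly sets MR = MC: 241 − Q = 112 + 0.5Q ⇒ Q = 86, P = 241 − 0.5·86 = 198.
PS = P·Q − VC(Q) = 198·86 − (112·86 + ½·0.5·86²) = 5547.
Change in producer surplus: 5547 − 4160.25 = 1386.75.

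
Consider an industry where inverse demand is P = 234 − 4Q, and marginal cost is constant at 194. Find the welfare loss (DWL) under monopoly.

Competitive firms price at marginal cost: P = 194, giving Q = 10.
The monopolist equates marginal revenue to marginal cost: 234 − 8Q = 194, so Q = 5. From demand, P = 214.
DWL is the triangle between Q = 5 and Q = 10: ½·(10 − 5)·(214 − 194) = 50.

DWL = 50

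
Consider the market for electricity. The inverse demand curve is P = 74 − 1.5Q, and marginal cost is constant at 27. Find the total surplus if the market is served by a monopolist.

TS = 552.25

Monopoly sets MR = MC: 74 − 3Q = 27 ⇒ Q = 47/3, P = 74 − 1.5·47/3 = 50.5.
CS = ½·(74 − 50.5)·47/3 = 2209/12; PS = (50.5 − 27)·47/3 = 2209/6; TS = 552.25.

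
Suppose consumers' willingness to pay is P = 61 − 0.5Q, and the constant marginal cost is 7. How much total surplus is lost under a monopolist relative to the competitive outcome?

Perfect competition: P = MC = 7, so 61 − 0.5Q = 7 and Q = 108.
Monopoly sets MR = MC: 61 − Q = 7 ⇒ Q = 54, P = 61 − 0.5·54 = 34.
DWL is the triangle between Q = 54 and Q = 108: ½·(108 − 54)·(34 − 7) = 729.

DWL = 729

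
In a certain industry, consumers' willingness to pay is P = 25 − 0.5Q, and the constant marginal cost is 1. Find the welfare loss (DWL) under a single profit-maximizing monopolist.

DWL = 144

Competitive firms price at marginal cost: P = 1, giving Q = 48.
Monopoly sets MR = MC: 25 − Q = 1 ⇒ Q = 24, P = 25 − 0.5·24 = 13.
DWL is the triangle between Q = 24 and Q = 48: ½·(48 − 24)·(13 − 1) = 144.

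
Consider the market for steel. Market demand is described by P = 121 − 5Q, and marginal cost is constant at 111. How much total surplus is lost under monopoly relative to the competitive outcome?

Under competition P = MC = 111, so Q = (121 − 111)/5 = 2.
Monopoly sets MR = MC: 121 − 10Q = 111 ⇒ Q = 1, P = 121 − 5·1 = 116.
DWL is the triangle between Q = 1 and Q = 2: ½·(2 − 1)·(116 − 111) = 2.5.

DWL = 2.5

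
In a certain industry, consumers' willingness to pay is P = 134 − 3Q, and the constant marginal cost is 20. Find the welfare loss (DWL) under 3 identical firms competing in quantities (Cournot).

DWL = 135.375

Under competition P = MC = 20, so Q = (134 − 20)/3 = 38.
In a 3-firm Cournot equilibrium, symmetry and the first-order condition give q = (134 − 20)/(12) = 9.5. So Q = 28.5 and P = 48.5.
DWL is the triangle between Q = 28.5 and Q = 38: ½·(38 − 28.5)·(48.5 − 20) = 135.375.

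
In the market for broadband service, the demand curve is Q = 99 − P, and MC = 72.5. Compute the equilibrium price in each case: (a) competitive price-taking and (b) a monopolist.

Inverting demand: P = 99 − Q.
Under competition P = MC = 72.5, so Q = (99 − 72.5)/1 = 26.5.
Monopoly sets MR = MC: 99 − 2Q = 72.5 ⇒ Q = 13.25, P = 99 − 13.25 = 85.75.

Competition: P = 72.5; Monopoly: P = 85.75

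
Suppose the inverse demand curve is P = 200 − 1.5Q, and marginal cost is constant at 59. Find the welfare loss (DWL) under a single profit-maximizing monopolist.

Under competition P = MC = 59, so Q = (200 − 59)/1.5 = 94.
A monopolist chooses Q where MR = MC. MR = 200 − 3Q; setting this equal to 59 gives Q = 47 and P = 129.5.
DWL is the triangle between Q = 47 and Q = 94: ½·(94 − 47)·(129.5 − 59) = 1656.75.

DWL = 1656.75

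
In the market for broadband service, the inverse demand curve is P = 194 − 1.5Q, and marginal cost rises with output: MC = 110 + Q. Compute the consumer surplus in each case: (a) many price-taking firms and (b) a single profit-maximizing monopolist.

Competition: CS = 846.72; Monopoly: CS = 330.75

Competitive equilibrium sets price equal to marginal cost: 194 − 1.5Q = 110 + Q, so Q = 33.6 and P = 143.6.
CS = ½·(194 − 143.6)·33.6 = 846.72.
Monopoly sets MR = MC: 194 − 3Q = 110 + Q ⇒ Q = 21, P = 194 − 1.5·21 = 162.5.
CS = ½·(194 − 162.5)·21 = 330.75.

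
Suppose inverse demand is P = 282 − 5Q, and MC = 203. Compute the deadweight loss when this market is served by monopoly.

Competitive firms price at marginal cost: P = 203, giving Q = 15.8.
The monopolist equates marginal revenue to marginal cost: 282 − 10Q = 203, so Q = 7.9. From demand, P = 242.5.
DWL is the triangle between Q = 7.9 and Q = 15.8: ½·(15.8 − 7.9)·(242.5 − 203) = 156.025.

DWL = 156.025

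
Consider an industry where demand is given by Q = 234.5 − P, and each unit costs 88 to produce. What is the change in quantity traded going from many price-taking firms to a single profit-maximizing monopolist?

Quantity traded falls by 73.25

Inverting demand: P = 234.5 − Q.
Perfect competition: P = MC = 88, so 234.5 − Q = 88 and Q = 146.5.
The monopolist equates marginal revenue to marginal cost: 234.5 − 2Q = 88, so Q = 73.25. From demand, P = 161.25.
Change in quantity traded: 73.25 − 146.5 = −73.25.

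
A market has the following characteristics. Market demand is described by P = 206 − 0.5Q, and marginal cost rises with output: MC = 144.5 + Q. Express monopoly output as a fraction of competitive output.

Q_m/Q_c = 0.75

Monopoly sets MR = MC: 206 − Q = 144.5 + Q ⇒ Q = 30.75, P = 206 − 0.5·30.75 = 190.625.
Under competition P = MC: 206 − 0.5Q = 144.5 + Q ⇒ Q = 41, P = 185.5.
Ratio Q_m/Q_c = 30.75/41 = 0.75.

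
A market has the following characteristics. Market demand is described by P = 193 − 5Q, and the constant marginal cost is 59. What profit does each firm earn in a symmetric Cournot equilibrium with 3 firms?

π_i = 224.45

In a 3-firm Cournot equilibrium, symmetry and the first-order condition give q = (193 − 59)/(20) = 6.7. So Q = 20.1 and P = 92.5.
Each firm's profit = (92.5 − 59)·6.7 = 224.45.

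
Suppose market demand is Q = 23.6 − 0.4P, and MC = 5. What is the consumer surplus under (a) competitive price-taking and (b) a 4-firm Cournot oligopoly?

Competition: CS = 583.2; Cournot: CS = 373.248

Inverting demand: P = 59 − 2.5Q.
Perfect competition: P = MC = 5, so 59 − 2.5Q = 5 and Q = 21.6.
CS = ½·(59 − 5)·21.6 = 583.2.
Cournot with 4 identical firms: the symmetric best-response condition is 59 − 12.5q = 5. Each firm produces q = 4.32, total output Q = 17.28, price P = 15.8.
CS = ½·(59 − 15.8)·17.28 = 373.248.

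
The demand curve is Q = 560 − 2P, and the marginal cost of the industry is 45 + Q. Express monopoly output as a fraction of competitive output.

Inverting demand: P = 280 − 0.5Q.
The monopolist equates marginal revenue to marginal cost: 280 − Q = 45 + Q, so Q = 117.5. From demand, P = 221.25.
Competitive equilibrium sets price equal to marginal cost: 280 − 0.5Q = 45 + Q, so Q = 470/3 and P = 605/3.
Ratio Q_m/Q_c = 117.5/(470/3) = 0.75.

Q_m/Q_c = 0.75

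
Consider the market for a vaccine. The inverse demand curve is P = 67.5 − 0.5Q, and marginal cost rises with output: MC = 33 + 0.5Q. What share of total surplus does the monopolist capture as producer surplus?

Monopoly sets MR = MC: 67.5 − Q = 33 + 0.5Q ⇒ Q = 23, P = 67.5 − 0.5·23 = 56.
CS = ½·(67.5 − 56)·23 = 132.25.
PS = P·Q − VC(Q) = 56·23 − (33·23 + ½·0.5·23²) = 396.75.
Share captured = PS/TS = 396.75/529 = 0.75.

PS/TS = 0.75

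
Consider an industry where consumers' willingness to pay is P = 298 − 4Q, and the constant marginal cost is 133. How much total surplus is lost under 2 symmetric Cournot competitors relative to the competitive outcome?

Competitive firms price at marginal cost: P = 133, giving Q = 41.25.
Cournot with 2 identical firms: the symmetric best-response condition is 298 − 12q = 133. Each firm produces q = 13.75, total output Q = 27.5, price P = 188.
DWL is the triangle between Q = 27.5 and Q = 41.25: ½·(41.25 − 27.5)·(188 − 133) = 378.125.

DWL = 378.125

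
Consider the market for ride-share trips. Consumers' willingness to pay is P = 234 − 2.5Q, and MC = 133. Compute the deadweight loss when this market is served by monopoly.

DWL = 510.05

Under competition P = MC = 133, so Q = (234 − 133)/2.5 = 40.4.
Monopoly sets MR = MC: 234 − 5Q = 133 ⇒ Q = 20.2, P = 234 − 2.5·20.2 = 183.5.
DWL is the triangle between Q = 20.2 and Q = 40.4: ½·(40.4 − 20.2)·(183.5 − 133) = 510.05.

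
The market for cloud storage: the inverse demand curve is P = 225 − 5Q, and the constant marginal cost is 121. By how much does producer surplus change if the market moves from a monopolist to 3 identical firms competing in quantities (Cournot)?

Monopoly sets MR = MC: 225 − 10Q = 121 ⇒ Q = 10.4, P = 225 − 5·10.4 = 173.
PS = (173 − 121)·10.4 = 540.8.
Cournot with 3 identical firms: the symmetric best-response condition is 225 − 20q = 121. Each firm produces q = 5.2, total output Q = 15.6, price P = 147.
PS = (147 − 121)·15.6 = 405.6.
Change in producer surplus: 405.6 − 540.8 = −135.2.

PS falls by 135.2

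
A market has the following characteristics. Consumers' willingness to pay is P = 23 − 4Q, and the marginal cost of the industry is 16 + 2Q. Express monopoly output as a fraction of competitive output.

Monopoly sets MR = MC: 23 − 8Q = 16 + 2Q ⇒ Q = 0.7, P = 23 − 4·0.7 = 20.2.
Under competition P = MC: 23 − 4Q = 16 + 2Q ⇒ Q = 7/6, P = 55/3.
Ratio Q_m/Q_c = 0.7/(7/6) = 0.6.

Q_m/Q_c = 0.6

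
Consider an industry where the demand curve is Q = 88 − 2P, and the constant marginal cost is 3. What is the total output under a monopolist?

Inverting demand: P = 44 − 0.5Q.
A monopolist chooses Q where MR = MC. MR = 44 − Q; setting this equal to 3 gives Q = 41 and P = 23.5.

Q = 41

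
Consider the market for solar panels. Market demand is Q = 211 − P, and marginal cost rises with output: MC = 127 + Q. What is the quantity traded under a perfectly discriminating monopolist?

Q = 42

Inverting demand: P = 211 − Q.
Under first-degree price discrimination the firm charges each unit its demand price and produces up to where P = MC, i.e. Q = 42. Consumer surplus is zero; producer surplus equals total surplus.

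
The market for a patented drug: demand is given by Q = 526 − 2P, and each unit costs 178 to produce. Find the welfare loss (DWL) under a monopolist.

Inverting demand: P = 263 − 0.5Q.
Under competition P = MC = 178, so Q = (263 − 178)/0.5 = 170.
Monopoly sets MR = MC: 263 − Q = 178 ⇒ Q = 85, P = 263 − 0.5·85 = 220.5.
DWL is the triangle between Q = 85 and Q = 170: ½·(170 − 85)·(220.5 − 178) = 1806.25.

DWL = 1806.25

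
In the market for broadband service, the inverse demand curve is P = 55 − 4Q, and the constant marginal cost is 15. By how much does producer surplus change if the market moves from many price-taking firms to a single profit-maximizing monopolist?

Competitive firms price at marginal cost: P = 15, giving Q = 10.
PS = (15 − 15)·10 = 0.
A monopolist chooses Q where MR = MC. MR = 55 − 8Q; setting this equal to 15 gives Q = 5 and P = 35.
PS = (35 − 15)·5 = 100.
Change in producer surplus: 100 − 0 = 100.

PS rises by 100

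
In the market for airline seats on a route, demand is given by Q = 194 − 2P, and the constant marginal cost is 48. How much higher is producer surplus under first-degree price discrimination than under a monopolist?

Inverting demand: P = 97 − 0.5Q.
Monopoly sets MR = MC: 97 − Q = 48 ⇒ Q = 49, P = 97 − 0.5·49 = 72.5.
PS = (72.5 − 48)·49 = 1200.5.
A perfectly discriminating monopolist sells every unit with P(Q) ≥ MC(Q), so output equals the competitive quantity Q = 98. Each buyer pays their reservation price, so CS = 0 and the firm captures all surplus.
PS = ½·(97 − 48)·98 = 2401.
Change in producer surplus: 2401 − 1200.5 = 1200.5.

Producer surplus rises by 1200.5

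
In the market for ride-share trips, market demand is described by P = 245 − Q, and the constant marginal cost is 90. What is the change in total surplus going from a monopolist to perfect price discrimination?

A monopolist chooses Q where MR = MC. MR = 245 − 2Q; setting this equal to 90 gives Q = 77.5 and P = 167.5.
CS = ½·(245 − 167.5)·77.5 = 3003.125; PS = (167.5 − 90)·77.5 = 6006.25; TS = 9009.375.
With perfect price discrimination, output is the efficient level Q = 155 (where demand meets MC), but every buyer pays their willingness to pay: CS = 0 and PS = total surplus.
TS = 12012.5 (equal to competitive TS).
Change in total surplus: 12012.5 − 9009.375 = 3003.125.

Total surplus rises by 3003.125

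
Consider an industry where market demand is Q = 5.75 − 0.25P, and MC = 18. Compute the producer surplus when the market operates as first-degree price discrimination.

PS = 3.125

Inverting demand: P = 23 − 4Q.
With perfect price discrimination, output is the efficient level Q = 1.25 (where demand meets MC), but every buyer pays their willingness to pay: CS = 0 and PS = total surplus.
PS = ½·(23 − 18)·1.25 = 3.125.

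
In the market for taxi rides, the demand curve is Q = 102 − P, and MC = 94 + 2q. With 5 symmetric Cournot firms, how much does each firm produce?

q_i = 1

Inverting demand: P = 102 − Q.
Cournot with 5 identical firms: the symmetric best-response condition is 102 − 6q = 94 + 2q. Each firm produces q = 1, total output Q = 5, price P = 97.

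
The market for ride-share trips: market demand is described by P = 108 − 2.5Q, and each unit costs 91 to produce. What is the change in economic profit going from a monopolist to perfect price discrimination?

Monopoly sets MR = MC: 108 − 5Q = 91 ⇒ Q = 3.4, P = 108 − 2.5·3.4 = 99.5.
Profit = (99.5 − 91)·3.4 = 28.9.
Under first-degree price discrimination the firm charges each unit its demand price and produces up to where P = MC, i.e. Q = 6.8. Consumer surplus is zero; producer surplus equals total surplus.
PS equals the full surplus area, 57.8. Profit = 57.8 = 57.8.
Change in economic profit: 57.8 − 28.9 = 28.9.

π rises by 28.9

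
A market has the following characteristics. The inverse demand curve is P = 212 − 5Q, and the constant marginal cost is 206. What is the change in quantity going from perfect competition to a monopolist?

Q falls by 0.6

Competitive firms price at marginal cost: P = 206, giving Q = 1.2.
The monopolist equates marginal revenue to marginal cost: 212 − 10Q = 206, so Q = 0.6. From demand, P = 209.
Change in quantity: 0.6 − 1.2 = −0.6.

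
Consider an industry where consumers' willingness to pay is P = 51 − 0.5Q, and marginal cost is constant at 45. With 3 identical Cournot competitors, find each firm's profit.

π_i = 4.5

Cournot with 3 identical firms: the symmetric best-response condition is 51 − 2q = 45. Each firm produces q = 3, total output Q = 9, price P = 46.5.
Each firm's profit = (46.5 − 45)·3 = 4.5.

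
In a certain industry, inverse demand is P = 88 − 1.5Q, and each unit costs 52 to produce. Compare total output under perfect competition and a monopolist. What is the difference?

Perfect competition: P = MC = 52, so 88 − 1.5Q = 52 and Q = 24.
A monopolist chooses Q where MR = MC. MR = 88 − 3Q; setting this equal to 52 gives Q = 12 and P = 70.
Change in total output: 12 − 24 = −12.

Q falls by 12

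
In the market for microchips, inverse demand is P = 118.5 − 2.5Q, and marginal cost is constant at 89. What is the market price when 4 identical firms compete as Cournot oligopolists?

In a 4-firm Cournot equilibrium, symmetry and the first-order condition give q = (118.5 − 89)/(12.5) = 2.36. So Q = 9.44 and P = 94.9.

P = 94.9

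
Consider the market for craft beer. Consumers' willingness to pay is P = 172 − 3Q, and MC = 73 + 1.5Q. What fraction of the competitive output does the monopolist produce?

The monopolist equates marginal revenue to marginal cost: 172 − 6Q = 73 + 1.5Q, so Q = 13.2. From demand, P = 132.4.
Competitive equilibrium sets price equal to marginal cost: 172 − 3Q = 73 + 1.5Q, so Q = 22 and P = 106.
Ratio Q_m/Q_c = 13.2/22 = 0.6.

Q_m/Q_c = 0.6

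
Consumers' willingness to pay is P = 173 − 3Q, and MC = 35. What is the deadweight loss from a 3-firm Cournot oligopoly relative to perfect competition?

Perfect competition: P = MC = 35, so 173 − 3Q = 35 and Q = 46.
Cournot with 3 identical firms: the symmetric best-response condition is 173 − 12q = 35. Each firm produces q = 11.5, total output Q = 34.5, price P = 69.5.
DWL is the triangle between Q = 34.5 and Q = 46: ½·(46 − 34.5)·(69.5 − 35) = 198.375.

DWL = 198.375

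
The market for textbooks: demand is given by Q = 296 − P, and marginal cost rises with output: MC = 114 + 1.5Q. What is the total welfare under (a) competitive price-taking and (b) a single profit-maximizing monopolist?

Inverting demand: P = 296 − Q.
Under competition P = MC: 296 − Q = 114 + 1.5Q ⇒ Q = 72.8, P = 223.2.
CS = ½·(296 − 223.2)·72.8 = 2649.92; PS = (223.2·72.8 − 114·72.8 − ½·1.5·72.8²) = 3974.88; TS = 6624.8.
The monopolist equates marginal revenue to marginal cost: 296 − 2Q = 114 + 1.5Q, so Q = 52. From demand, P = 244.
CS = ½·(296 − 244)·52 = 1352; PS = (244·52 − 114·52 − ½·1.5·52²) = 4732; TS = 6084.

Competition: TS = 6624.8; Monopoly: TS = 6084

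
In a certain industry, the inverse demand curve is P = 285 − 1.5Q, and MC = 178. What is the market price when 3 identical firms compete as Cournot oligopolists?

P = 204.75

With 3 symmetric Cournot firms, each firm's FOC gives 285 − 6q = 178, so q = 107/6, Q = 3·107/6 = 53.5, and P = 204.75.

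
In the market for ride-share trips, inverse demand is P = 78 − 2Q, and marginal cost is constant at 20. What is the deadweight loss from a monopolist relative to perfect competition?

Under competition P = MC = 20, so Q = (78 − 20)/2 = 29.
A monopolist chooses Q where MR = MC. MR = 78 − 4Q; setting this equal to 20 gives Q = 14.5 and P = 49.
DWL is the triangle between Q = 14.5 and Q = 29: ½·(29 − 14.5)·(49 − 20) = 210.25.

DWL = 210.25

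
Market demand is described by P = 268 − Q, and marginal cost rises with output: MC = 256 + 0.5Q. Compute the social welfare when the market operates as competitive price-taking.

TS = 48

Under competition P = MC: 268 − Q = 256 + 0.5Q ⇒ Q = 8, P = 260.
CS = ½·(268 − 260)·8 = 32; PS = (260·8 − 256·8 − ½·0.5·8²) = 16; TS = 48.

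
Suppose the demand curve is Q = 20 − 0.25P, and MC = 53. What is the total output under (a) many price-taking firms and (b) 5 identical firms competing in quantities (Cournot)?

Inverting demand: P = 80 − 4Q.
Competitive firms price at marginal cost: P = 53, giving Q = 6.75.
With 5 symmetric Cournot firms, each firm's FOC gives 80 − 24q = 53, so q = 1.125, Q = 5·1.125 = 5.625, and P = 57.5.

Competition: Q = 6.75; Cournot: Q = 5.625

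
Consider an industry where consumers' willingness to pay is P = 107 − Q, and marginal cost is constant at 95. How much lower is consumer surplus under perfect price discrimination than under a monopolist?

A monopolist chooses Q where MR = MC. MR = 107 − 2Q; setting this equal to 95 gives Q = 6 and P = 101.
CS = ½·(107 − 101)·6 = 18.
With perfect price discrimination, output is the efficient level Q = 12 (where demand meets MC), but every buyer pays their willingness to pay: CS = 0 and PS = total surplus.
CS = 0.
Change in consumer surplus: 0 − 18 = −18.

CS falls by 18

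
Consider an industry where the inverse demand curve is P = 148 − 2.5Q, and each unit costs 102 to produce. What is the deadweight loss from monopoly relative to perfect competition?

Perfect competition: P = MC = 102, so 148 − 2.5Q = 102 and Q = 18.4.
The monopolist equates marginal revenue to marginal cost: 148 − 5Q = 102, so Q = 9.2. From demand, P = 125.
DWL is the triangle between Q = 9.2 and Q = 18.4: ½·(18.4 − 9.2)·(125 − 102) = 105.8.

DWL = 105.8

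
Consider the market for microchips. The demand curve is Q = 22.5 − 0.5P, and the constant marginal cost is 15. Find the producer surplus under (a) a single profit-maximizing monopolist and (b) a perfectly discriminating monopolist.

Monopoly: PS = 112.5; Perfect PD: PS = 225

Inverting demand: P = 45 − 2Q.
Monopoly sets MR = MC: 45 − 4Q = 15 ⇒ Q = 7.5, P = 45 − 2·7.5 = 30.
PS = (30 − 15)·7.5 = 112.5.
Under first-degree price discrimination the firm charges each unit its demand price and produces up to where P = MC, i.e. Q = 15. Consumer surplus is zero; producer surplus equals total surplus.
PS = ½·(45 − 15)·15 = 225.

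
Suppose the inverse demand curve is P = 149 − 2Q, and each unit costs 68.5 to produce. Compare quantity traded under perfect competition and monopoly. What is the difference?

Quantity traded falls by 20.125

Competitive firms price at marginal cost: P = 68.5, giving Q = 40.25.
A monopolist chooses Q where MR = MC. MR = 149 − 4Q; setting this equal to 68.5 gives Q = 20.125 and P = 108.75.
Change in quantity traded: 20.125 − 40.25 = −20.125.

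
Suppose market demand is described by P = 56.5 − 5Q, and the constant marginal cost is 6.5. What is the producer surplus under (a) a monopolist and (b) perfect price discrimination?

The monopolist equates marginal revenue to marginal cost: 56.5 − 10Q = 6.5, so Q = 5. From demand, P = 31.5.
PS = (31.5 − 6.5)·5 = 125.
Under first-degree price discrimination the firm charges each unit its demand price and produces up to where P = MC, i.e. Q = 10. Consumer surplus is zero; producer surplus equals total surplus.
PS = ½·(56.5 − 6.5)·10 = 250.

Monopoly: PS = 125; Perfect PD: PS = 250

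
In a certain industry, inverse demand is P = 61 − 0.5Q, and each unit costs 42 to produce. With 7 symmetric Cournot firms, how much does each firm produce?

In a 7-firm Cournot equilibrium, symmetry and the first-order condition give q = (61 − 42)/(4) = 4.75. So Q = 33.25 and P = 44.375.

q_i = 4.75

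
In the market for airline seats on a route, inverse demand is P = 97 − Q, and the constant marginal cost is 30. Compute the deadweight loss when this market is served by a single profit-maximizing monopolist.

Under competition P = MC = 30, so Q = (97 − 30)/1 = 67.
Monopoly sets MR = MC: 97 − 2Q = 30 ⇒ Q = 33.5, P = 97 − 33.5 = 63.5.
DWL is the triangle between Q = 33.5 and Q = 67: ½·(67 − 33.5)·(63.5 − 30) = 561.125.

DWL = 561.125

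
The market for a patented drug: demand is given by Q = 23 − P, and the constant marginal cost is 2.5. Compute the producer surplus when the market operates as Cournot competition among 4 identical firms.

Inverting demand: P = 23 − Q.
Cournot with 4 identical firms: the symmetric best-response condition is 23 − 5q = 2.5. Each firm produces q = 4.1, total output Q = 16.4, price P = 6.6.
PS = (6.6 − 2.5)·16.4 = 67.24.

PS = 67.24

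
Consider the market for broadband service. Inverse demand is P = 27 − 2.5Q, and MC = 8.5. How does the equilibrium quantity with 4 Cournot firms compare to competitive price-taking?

Cournot: Q = 5.92; Competition: Q = 7.4

In a 4-firm Cournot equilibrium, symmetry and the first-order condition give q = (27 − 8.5)/(12.5) = 1.48. So Q = 5.92 and P = 12.2.
Under competition P = MC = 8.5, so Q = (27 − 8.5)/2.5 = 7.4.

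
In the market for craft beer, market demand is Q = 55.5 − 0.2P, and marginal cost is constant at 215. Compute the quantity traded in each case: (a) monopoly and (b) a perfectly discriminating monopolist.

Monopoly: Q = 6.25; Perfect PD: Q = 12.5

Inverting demand: P = 277.5 − 5Q.
The monopolist equates marginal revenue to marginal cost: 277.5 − 10Q = 215, so Q = 6.25. From demand, P = 246.25.
With perfect price discrimination, output is the efficient level Q = 12.5 (where demand meets MC), but every buyer pays their willingness to pay: CS = 0 and PS = total surplus.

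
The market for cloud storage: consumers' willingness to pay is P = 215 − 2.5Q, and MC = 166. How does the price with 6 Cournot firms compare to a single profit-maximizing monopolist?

Cournot: P = 173; Monopoly: P = 190.5

In a 6-firm Cournot equilibrium, symmetry and the first-order condition give q = (215 − 166)/(17.5) = 2.8. So Q = 16.8 and P = 173.
The monopolist equates marginal revenue to marginal cost: 215 − 5Q = 166, so Q = 9.8. From demand, P = 190.5.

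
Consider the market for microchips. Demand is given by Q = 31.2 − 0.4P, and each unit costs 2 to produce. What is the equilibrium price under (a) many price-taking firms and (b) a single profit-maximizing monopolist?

Inverting demand: P = 78 − 2.5Q.
Competitive firms price at marginal cost: P = 2, giving Q = 30.4.
Monopoly sets MR = MC: 78 − 5Q = 2 ⇒ Q = 15.2, P = 78 − 2.5·15.2 = 40.

Competition: P = 2; Monopoly: P = 40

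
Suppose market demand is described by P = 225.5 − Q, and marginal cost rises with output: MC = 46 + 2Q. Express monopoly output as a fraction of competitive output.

Q_m/Q_c = 0.75

A monopolist chooses Q where MR = MC. MR = 225.5 − 2Q; setting this equal to 46 + 2Q gives Q = 44.875 and P = 180.625.
Under competition P = MC: 225.5 − Q = 46 + 2Q ⇒ Q = 359/6, P = 497/3.
Ratio Q_m/Q_c = 44.875/(359/6) = 0.75.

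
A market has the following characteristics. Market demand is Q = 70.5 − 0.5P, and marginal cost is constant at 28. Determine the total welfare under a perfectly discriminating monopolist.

TS = 3192.25

Inverting demand: P = 141 − 2Q.
A perfectly discriminating monopolist sells every unit with P(Q) ≥ MC(Q), so output equals the competitive quantity Q = 56.5. Each buyer pays their reservation price, so CS = 0 and the firm captures all surplus.
TS = 3192.25 (equal to competitive TS).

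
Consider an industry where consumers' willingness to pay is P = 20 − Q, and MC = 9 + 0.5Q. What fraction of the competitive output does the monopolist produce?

Q_m/Q_c = 0.6

A monopolist chooses Q where MR = MC. MR = 20 − 2Q; setting this equal to 9 + 0.5Q gives Q = 4.4 and P = 15.6.
Under competition P = MC: 20 − Q = 9 + 0.5Q ⇒ Q = 22/3, P = 38/3.
Ratio Q_m/Q_c = 4.4/(22/3) = 0.6.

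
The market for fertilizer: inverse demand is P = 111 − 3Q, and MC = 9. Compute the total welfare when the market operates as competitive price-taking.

TS = 1734

Competitive firms price at marginal cost: P = 9, giving Q = 34.
CS = ½·(111 − 9)·34 = 1734; PS = (9 − 9)·34 = 0; TS = 1734.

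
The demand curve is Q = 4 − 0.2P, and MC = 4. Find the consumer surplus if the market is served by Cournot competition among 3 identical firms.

Inverting demand: P = 20 − 5Q.
With 3 symmetric Cournot firms, each firm's FOC gives 20 − 20q = 4, so q = 0.8, Q = 3·0.8 = 2.4, and P = 8.
CS = ½·(20 − 8)·2.4 = 14.4.

CS = 14.4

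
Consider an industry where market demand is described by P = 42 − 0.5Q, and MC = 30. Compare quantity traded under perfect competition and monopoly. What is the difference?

Quantity traded falls by 12

Perfect competition: P = MC = 30, so 42 − 0.5Q = 30 and Q = 24.
Monopoly sets MR = MC: 42 − Q = 30 ⇒ Q = 12, P = 42 − 0.5·12 = 36.
Change in quantity traded: 12 − 24 = −12.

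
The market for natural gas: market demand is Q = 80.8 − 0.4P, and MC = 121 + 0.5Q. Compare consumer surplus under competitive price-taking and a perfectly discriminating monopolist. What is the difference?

Inverting demand: P = 202 − 2.5Q.
Under competition P = MC: 202 − 2.5Q = 121 + 0.5Q ⇒ Q = 27, P = 134.5.
CS = ½·(202 − 134.5)·27 = 911.25.
Under first-degree price discrimination the firm charges each unit its demand price and produces up to where P = MC, i.e. Q = 27. Consumer surplus is zero; producer surplus equals total surplus.
CS = 0.
Change in consumer surplus: 0 − 911.25 = −911.25.

CS falls by 911.25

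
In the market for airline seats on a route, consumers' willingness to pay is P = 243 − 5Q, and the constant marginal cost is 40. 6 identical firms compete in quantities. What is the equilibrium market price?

Cournot with 6 identical firms: the symmetric best-response condition is 243 − 35q = 40. Each firm produces q = 5.8, total output Q = 34.8, price P = 69.

P = 69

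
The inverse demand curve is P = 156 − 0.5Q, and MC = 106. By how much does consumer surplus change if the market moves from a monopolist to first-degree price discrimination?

The monopolist equates marginal revenue to marginal cost: 156 − Q = 106, so Q = 50. From demand, P = 131.
CS = ½·(156 − 131)·50 = 625.
Under first-degree price discrimination the firm charges each unit its demand price and produces up to where P = MC, i.e. Q = 100. Consumer surplus is zero; producer surplus equals total surplus.
CS = 0.
Change in consumer surplus: 0 − 625 = −625.

CS falls by 625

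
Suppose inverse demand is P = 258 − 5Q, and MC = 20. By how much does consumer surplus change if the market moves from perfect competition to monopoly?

CS falls by 4248.3

Perfect competition: P = MC = 20, so 258 − 5Q = 20 and Q = 47.6.
CS = ½·(258 − 20)·47.6 = 5664.4.
A monopolist chooses Q where MR = MC. MR = 258 − 10Q; setting this equal to 20 gives Q = 23.8 and P = 139.
CS = ½·(258 − 139)·23.8 = 1416.1.
Change in consumer surplus: 1416.1 − 5664.4 = −4248.3.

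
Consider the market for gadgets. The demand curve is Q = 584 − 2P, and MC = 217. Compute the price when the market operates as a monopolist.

P = 254.5

Inverting demand: P = 292 − 0.5Q.
The monopolist equates marginal revenue to marginal cost: 292 − Q = 217, so Q = 75. From demand, P = 254.5.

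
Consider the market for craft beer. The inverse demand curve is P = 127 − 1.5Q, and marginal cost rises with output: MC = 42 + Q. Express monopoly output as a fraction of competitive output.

Q_m/Q_c = 0.625

Monopoly sets MR = MC: 127 − 3Q = 42 + Q ⇒ Q = 21.25, P = 127 − 1.5·21.25 = 95.125.
Under competition P = MC: 127 − 1.5Q = 42 + Q ⇒ Q = 34, P = 76.
Ratio Q_m/Q_c = 21.25/34 = 0.625.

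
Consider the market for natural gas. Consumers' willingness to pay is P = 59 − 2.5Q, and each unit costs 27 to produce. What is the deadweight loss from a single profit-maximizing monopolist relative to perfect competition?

DWL = 51.2

Under competition P = MC = 27, so Q = (59 − 27)/2.5 = 12.8.
Monopoly sets MR = MC: 59 − 5Q = 27 ⇒ Q = 6.4, P = 59 − 2.5·6.4 = 43.
DWL is the triangle between Q = 6.4 and Q = 12.8: ½·(12.8 − 6.4)·(43 − 27) = 51.2.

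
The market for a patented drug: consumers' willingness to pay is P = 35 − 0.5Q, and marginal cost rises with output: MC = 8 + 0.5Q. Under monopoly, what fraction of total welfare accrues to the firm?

The monopolist equates marginal revenue to marginal cost: 35 − Q = 8 + 0.5Q, so Q = 18. From demand, P = 26.
CS = ½·(35 − 26)·18 = 81.
PS = P·Q − VC(Q) = 26·18 − (8·18 + ½·0.5·18²) = 243.
Share captured = PS/TS = 243/324 = 0.75.

PS/TS = 0.75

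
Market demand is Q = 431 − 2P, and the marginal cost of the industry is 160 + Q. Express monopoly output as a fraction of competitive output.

Inverting demand: P = 215.5 − 0.5Q.
The monopolist equates marginal revenue to marginal cost: 215.5 − Q = 160 + Q, so Q = 27.75. From demand, P = 201.625.
Competitive equilibrium sets price equal to marginal cost: 215.5 − 0.5Q = 160 + Q, so Q = 37 and P = 197.
Ratio Q_m/Q_c = 27.75/37 = 0.75.

Q_m/Q_c = 0.75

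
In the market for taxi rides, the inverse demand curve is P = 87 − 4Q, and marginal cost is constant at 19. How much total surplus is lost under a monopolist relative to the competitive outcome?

DWL = 144.5

Perfect competition: P = MC = 19, so 87 − 4Q = 19 and Q = 17.
Monopoly sets MR = MC: 87 − 8Q = 19 ⇒ Q = 8.5, P = 87 − 4·8.5 = 53.
DWL is the triangle between Q = 8.5 and Q = 17: ½·(17 − 8.5)·(53 − 19) = 144.5.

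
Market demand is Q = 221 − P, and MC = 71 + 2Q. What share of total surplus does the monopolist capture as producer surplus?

Inverting demand: P = 221 − Q.
The monopolist equates marginal revenue to marginal cost: 221 − 2Q = 71 + 2Q, so Q = 37.5. From demand, P = 183.5.
CS = ½·(221 − 183.5)·37.5 = 703.125.
PS = P·Q − VC(Q) = 183.5·37.5 − (71·37.5 + ½·2·37.5²) = 2812.5.
Share captured = PS/TS = 2812.5/3515.625 = 0.8.

PS/TS = 0.8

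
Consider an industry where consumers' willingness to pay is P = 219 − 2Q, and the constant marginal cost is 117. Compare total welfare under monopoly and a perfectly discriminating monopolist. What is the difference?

The monopolist equates marginal revenue to marginal cost: 219 − 4Q = 117, so Q = 25.5. From demand, P = 168.
CS = ½·(219 − 168)·25.5 = 650.25; PS = (168 − 117)·25.5 = 1300.5; TS = 1950.75.
A perfectly discriminating monopolist sells every unit with P(Q) ≥ MC(Q), so output equals the competitive quantity Q = 51. Each buyer pays their reservation price, so CS = 0 and the firm captures all surplus.
TS = 2601 (equal to competitive TS).
Change in total welfare: 2601 − 1950.75 = 650.25.

TS rises by 650.25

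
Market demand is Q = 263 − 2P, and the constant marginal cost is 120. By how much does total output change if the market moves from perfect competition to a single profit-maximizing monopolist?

Q falls by 11.5

Inverting demand: P = 131.5 − 0.5Q.
Competitive firms price at marginal cost: P = 120, giving Q = 23.
A monopolist chooses Q where MR = MC. MR = 131.5 − Q; setting this equal to 120 gives Q = 11.5 and P = 125.75.
Change in total output: 11.5 − 23 = −11.5.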